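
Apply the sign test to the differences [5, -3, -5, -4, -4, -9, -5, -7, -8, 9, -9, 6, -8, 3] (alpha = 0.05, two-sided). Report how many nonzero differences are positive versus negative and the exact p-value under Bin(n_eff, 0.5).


Step 1: Discard zero differences. Original n = 14; n_eff = number of nonzero differences = 14.
Nonzero differences (with sign): +5, -3, -5, -4, -4, -9, -5, -7, -8, +9, -9, +6, -8, +3
Step 2: Count signs: positive = 4, negative = 10.
Step 3: Under H0: P(positive) = 0.5, so the number of positives S ~ Bin(14, 0.5).
Step 4: Two-sided exact p-value = sum of Bin(14,0.5) probabilities at or below the observed probability = 0.179565.
Step 5: alpha = 0.05. fail to reject H0.

n_eff = 14, pos = 4, neg = 10, p = 0.179565, fail to reject H0.


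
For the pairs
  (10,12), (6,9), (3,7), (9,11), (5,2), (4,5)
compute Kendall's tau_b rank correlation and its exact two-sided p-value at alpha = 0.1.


Step 1: Enumerate the 15 unordered pairs (i,j) with i<j and classify each by sign(x_j-x_i) * sign(y_j-y_i).
  (1,2):dx=-4,dy=-3->C; (1,3):dx=-7,dy=-5->C; (1,4):dx=-1,dy=-1->C; (1,5):dx=-5,dy=-10->C
  (1,6):dx=-6,dy=-7->C; (2,3):dx=-3,dy=-2->C; (2,4):dx=+3,dy=+2->C; (2,5):dx=-1,dy=-7->C
  (2,6):dx=-2,dy=-4->C; (3,4):dx=+6,dy=+4->C; (3,5):dx=+2,dy=-5->D; (3,6):dx=+1,dy=-2->D
  (4,5):dx=-4,dy=-9->C; (4,6):dx=-5,dy=-6->C; (5,6):dx=-1,dy=+3->D
Step 2: C = 12, D = 3, total pairs = 15.
Step 3: tau = (C - D)/(n(n-1)/2) = (12 - 3)/15 = 0.600000.
Step 4: Exact two-sided p-value (enumerate n! = 720 permutations of y under H0): p = 0.136111.
Step 5: alpha = 0.1. fail to reject H0.

tau_b = 0.6000 (C=12, D=3), p = 0.136111, fail to reject H0.


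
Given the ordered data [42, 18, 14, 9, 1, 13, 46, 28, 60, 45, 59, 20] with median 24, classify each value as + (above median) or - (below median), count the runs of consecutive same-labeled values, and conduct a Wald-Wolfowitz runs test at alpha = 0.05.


Step 1: Compute median = 24; label A = above, B = below.
Labels in order: ABBBBBAAAAAB  (n_A = 6, n_B = 6)
Step 2: Count runs R = 4.
Step 3: Under H0 (random ordering), E[R] = 2*n_A*n_B/(n_A+n_B) + 1 = 2*6*6/12 + 1 = 7.0000.
        Var[R] = 2*n_A*n_B*(2*n_A*n_B - n_A - n_B) / ((n_A+n_B)^2 * (n_A+n_B-1)) = 4320/1584 = 2.7273.
        SD[R] = 1.6514.
Step 4: Continuity-corrected z = (R + 0.5 - E[R]) / SD[R] = (4 + 0.5 - 7.0000) / 1.6514 = -1.5138.
Step 5: Two-sided p-value via normal approximation = 2*(1 - Phi(|z|)) = 0.130070.
Step 6: alpha = 0.05. fail to reject H0.

R = 4, z = -1.5138, p = 0.130070, fail to reject H0.


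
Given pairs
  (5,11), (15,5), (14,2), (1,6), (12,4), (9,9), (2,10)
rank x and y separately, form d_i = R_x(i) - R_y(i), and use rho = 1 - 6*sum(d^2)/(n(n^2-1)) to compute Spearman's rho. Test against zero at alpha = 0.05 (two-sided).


Step 1: Rank x and y separately (midranks; no ties here).
rank(x): 5->3, 15->7, 14->6, 1->1, 12->5, 9->4, 2->2
rank(y): 11->7, 5->3, 2->1, 6->4, 4->2, 9->5, 10->6
Step 2: d_i = R_x(i) - R_y(i); compute d_i^2.
  (3-7)^2=16, (7-3)^2=16, (6-1)^2=25, (1-4)^2=9, (5-2)^2=9, (4-5)^2=1, (2-6)^2=16
sum(d^2) = 92.
Step 3: rho = 1 - 6*92 / (7*(7^2 - 1)) = 1 - 552/336 = -0.642857.
Step 4: Under H0, t = rho * sqrt((n-2)/(1-rho^2)) = -1.8766 ~ t(5).
Step 5: Two-sided p-value from the t-distribution with 5 df = 0.119392.
Step 6: alpha = 0.05. fail to reject H0.

rho = -0.6429, p = 0.119392, fail to reject H0 at alpha = 0.05.


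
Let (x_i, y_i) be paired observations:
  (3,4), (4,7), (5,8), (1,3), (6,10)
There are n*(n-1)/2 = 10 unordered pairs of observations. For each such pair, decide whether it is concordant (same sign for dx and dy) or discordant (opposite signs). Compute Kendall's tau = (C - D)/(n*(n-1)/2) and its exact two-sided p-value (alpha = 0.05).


Step 1: Enumerate the 10 unordered pairs (i,j) with i<j and classify each by sign(x_j-x_i) * sign(y_j-y_i).
  (1,2):dx=+1,dy=+3->C; (1,3):dx=+2,dy=+4->C; (1,4):dx=-2,dy=-1->C; (1,5):dx=+3,dy=+6->C
  (2,3):dx=+1,dy=+1->C; (2,4):dx=-3,dy=-4->C; (2,5):dx=+2,dy=+3->C; (3,4):dx=-4,dy=-5->C
  (3,5):dx=+1,dy=+2->C; (4,5):dx=+5,dy=+7->C
Step 2: C = 10, D = 0, total pairs = 10.
Step 3: tau = (C - D)/(n(n-1)/2) = (10 - 0)/10 = 1.000000.
Step 4: Exact two-sided p-value (enumerate n! = 120 permutations of y under H0): p = 0.016667.
Step 5: alpha = 0.05. reject H0.

tau_b = 1.0000 (C=10, D=0), p = 0.016667, reject H0.


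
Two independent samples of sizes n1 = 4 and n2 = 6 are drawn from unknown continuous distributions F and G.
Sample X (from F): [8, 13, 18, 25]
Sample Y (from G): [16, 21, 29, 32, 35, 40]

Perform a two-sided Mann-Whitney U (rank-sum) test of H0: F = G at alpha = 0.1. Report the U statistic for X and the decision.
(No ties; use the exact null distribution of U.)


Step 1: Combine and sort all 10 observations; assign midranks.
sorted (value, group): (8,X), (13,X), (16,Y), (18,X), (21,Y), (25,X), (29,Y), (32,Y), (35,Y), (40,Y)
ranks: 8->1, 13->2, 16->3, 18->4, 21->5, 25->6, 29->7, 32->8, 35->9, 40->10
Step 2: Rank sum for X: R1 = 1 + 2 + 4 + 6 = 13.
Step 3: U_X = R1 - n1(n1+1)/2 = 13 - 4*5/2 = 13 - 10 = 3.
       U_Y = n1*n2 - U_X = 24 - 3 = 21.
Step 4: No ties, so the exact null distribution of U (based on enumerating the C(10,4) = 210 equally likely rank assignments) gives the two-sided p-value.
Step 5: p-value = 0.066667; compare to alpha = 0.1. reject H0.

U_X = 3, p = 0.066667, reject H0 at alpha = 0.1.


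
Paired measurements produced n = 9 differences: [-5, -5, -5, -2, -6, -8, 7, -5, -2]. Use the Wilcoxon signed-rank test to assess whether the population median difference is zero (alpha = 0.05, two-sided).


Step 1: Drop any zero differences (none here) and take |d_i|.
|d| = [5, 5, 5, 2, 6, 8, 7, 5, 2]
Step 2: Midrank |d_i| (ties get averaged ranks).
ranks: |5|->4.5, |5|->4.5, |5|->4.5, |2|->1.5, |6|->7, |8|->9, |7|->8, |5|->4.5, |2|->1.5
Step 3: Attach original signs; sum ranks with positive sign and with negative sign.
W+ = 8 = 8
W- = 4.5 + 4.5 + 4.5 + 1.5 + 7 + 9 + 4.5 + 1.5 = 37
(Check: W+ + W- = 45 should equal n(n+1)/2 = 45.)
Step 4: Test statistic W = min(W+, W-) = 8.
Step 5: Ties in |d|, so use the tie-corrected normal approximation.
        E[W] = n(n+1)/4 = 9*10/4 = 22.5.
        Tie groups: |d|=2 (t=2), |d|=5 (t=4); sum(t^3 - t) = 66.
        Var[W] = n(n+1)(2n+1)/24 - sum(t^3-t)/48 = 1710/24 - 66/48 = 69.875.
        z = (W - E[W]) / sqrt(Var[W]) = (8 - 22.5) / 8.3591 = -1.7346.
        Two-sided p = 2*Phi(z) = 0.082806.
Step 6: alpha = 0.05. fail to reject H0.

W+ = 8, W- = 37, W = min = 8, p = 0.082806, fail to reject H0.


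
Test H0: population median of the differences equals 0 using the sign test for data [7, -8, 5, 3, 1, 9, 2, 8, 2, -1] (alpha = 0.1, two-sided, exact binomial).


Step 1: Discard zero differences. Original n = 10; n_eff = number of nonzero differences = 10.
Nonzero differences (with sign): +7, -8, +5, +3, +1, +9, +2, +8, +2, -1
Step 2: Count signs: positive = 8, negative = 2.
Step 3: Under H0: P(positive) = 0.5, so the number of positives S ~ Bin(10, 0.5).
Step 4: Two-sided exact p-value = sum of Bin(10,0.5) probabilities at or below the observed probability = 0.109375.
Step 5: alpha = 0.1. fail to reject H0.

n_eff = 10, pos = 8, neg = 2, p = 0.109375, fail to reject H0.


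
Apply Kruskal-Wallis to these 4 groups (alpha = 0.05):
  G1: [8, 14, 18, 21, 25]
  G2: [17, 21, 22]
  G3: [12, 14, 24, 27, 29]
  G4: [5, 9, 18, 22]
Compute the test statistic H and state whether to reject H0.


Step 1: Combine all N = 17 observations and assign midranks.
sorted (value, group, rank): (5,G4,1), (8,G1,2), (9,G4,3), (12,G3,4), (14,G1,5.5), (14,G3,5.5), (17,G2,7), (18,G1,8.5), (18,G4,8.5), (21,G1,10.5), (21,G2,10.5), (22,G2,12.5), (22,G4,12.5), (24,G3,14), (25,G1,15), (27,G3,16), (29,G3,17)
Step 2: Sum ranks within each group.
R_1 = 41.5 (n_1 = 5)
R_2 = 30 (n_2 = 3)
R_3 = 56.5 (n_3 = 5)
R_4 = 25 (n_4 = 4)
Step 3: H = 12/(N(N+1)) * sum(R_i^2/n_i) - 3(N+1)
     = 12/(17*18) * (41.5^2/5 + 30^2/3 + 56.5^2/5 + 25^2/4) - 3*18
     = 0.039216 * 1439.15 - 54
     = 2.437255.
Step 4: Ties present; correction factor C = 1 - 24/(17^3 - 17) = 0.995098. Corrected H = 2.437255 / 0.995098 = 2.449261.
Step 5: Under H0, H ~ chi^2(3); p-value = 0.484531.
Step 6: alpha = 0.05. fail to reject H0.

H = 2.4493, df = 3, p = 0.484531, fail to reject H0.


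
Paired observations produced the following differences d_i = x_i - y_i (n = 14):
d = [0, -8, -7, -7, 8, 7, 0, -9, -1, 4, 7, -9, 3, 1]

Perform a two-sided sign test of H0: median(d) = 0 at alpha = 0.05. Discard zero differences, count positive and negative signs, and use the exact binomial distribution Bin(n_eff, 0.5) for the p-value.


Step 1: Discard zero differences. Original n = 14; n_eff = number of nonzero differences = 12.
Nonzero differences (with sign): -8, -7, -7, +8, +7, -9, -1, +4, +7, -9, +3, +1
Step 2: Count signs: positive = 6, negative = 6.
Step 3: Under H0: P(positive) = 0.5, so the number of positives S ~ Bin(12, 0.5).
Step 4: Two-sided exact p-value = sum of Bin(12,0.5) probabilities at or below the observed probability = 1.000000.
Step 5: alpha = 0.05. fail to reject H0.

n_eff = 12, pos = 6, neg = 6, p = 1.000000, fail to reject H0.


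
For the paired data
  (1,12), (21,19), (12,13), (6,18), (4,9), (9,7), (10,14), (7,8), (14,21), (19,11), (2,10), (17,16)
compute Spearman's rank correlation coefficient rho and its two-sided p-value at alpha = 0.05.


Step 1: Rank x and y separately (midranks; no ties here).
rank(x): 1->1, 21->12, 12->8, 6->4, 4->3, 9->6, 10->7, 7->5, 14->9, 19->11, 2->2, 17->10
rank(y): 12->6, 19->11, 13->7, 18->10, 9->3, 7->1, 14->8, 8->2, 21->12, 11->5, 10->4, 16->9
Step 2: d_i = R_x(i) - R_y(i); compute d_i^2.
  (1-6)^2=25, (12-11)^2=1, (8-7)^2=1, (4-10)^2=36, (3-3)^2=0, (6-1)^2=25, (7-8)^2=1, (5-2)^2=9, (9-12)^2=9, (11-5)^2=36, (2-4)^2=4, (10-9)^2=1
sum(d^2) = 148.
Step 3: rho = 1 - 6*148 / (12*(12^2 - 1)) = 1 - 888/1716 = 0.482517.
Step 4: Under H0, t = rho * sqrt((n-2)/(1-rho^2)) = 1.7421 ~ t(10).
Step 5: Two-sided p-value from the t-distribution with 10 df = 0.112109.
Step 6: alpha = 0.05. fail to reject H0.

rho = 0.4825, p = 0.112109, fail to reject H0 at alpha = 0.05.


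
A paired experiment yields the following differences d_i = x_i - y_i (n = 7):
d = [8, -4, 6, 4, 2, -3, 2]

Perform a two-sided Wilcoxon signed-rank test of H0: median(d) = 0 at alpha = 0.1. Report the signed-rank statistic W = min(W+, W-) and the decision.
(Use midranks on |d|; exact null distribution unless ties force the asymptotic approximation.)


Step 1: Drop any zero differences (none here) and take |d_i|.
|d| = [8, 4, 6, 4, 2, 3, 2]
Step 2: Midrank |d_i| (ties get averaged ranks).
ranks: |8|->7, |4|->4.5, |6|->6, |4|->4.5, |2|->1.5, |3|->3, |2|->1.5
Step 3: Attach original signs; sum ranks with positive sign and with negative sign.
W+ = 7 + 6 + 4.5 + 1.5 + 1.5 = 20.5
W- = 4.5 + 3 = 7.5
(Check: W+ + W- = 28 should equal n(n+1)/2 = 28.)
Step 4: Test statistic W = min(W+, W-) = 7.5.
Step 5: Ties in |d|, so use the tie-corrected normal approximation.
        E[W] = n(n+1)/4 = 7*8/4 = 14.
        Tie groups: |d|=2 (t=2), |d|=4 (t=2); sum(t^3 - t) = 12.
        Var[W] = n(n+1)(2n+1)/24 - sum(t^3-t)/48 = 840/24 - 12/48 = 34.75.
        z = (W - E[W]) / sqrt(Var[W]) = (7.5 - 14) / 5.8949 = -1.1026.
        Two-sided p = 2*Phi(z) = 0.270181.
Step 6: alpha = 0.1. fail to reject H0.

W+ = 20.5, W- = 7.5, W = min = 7.5, p = 0.270181, fail to reject H0.


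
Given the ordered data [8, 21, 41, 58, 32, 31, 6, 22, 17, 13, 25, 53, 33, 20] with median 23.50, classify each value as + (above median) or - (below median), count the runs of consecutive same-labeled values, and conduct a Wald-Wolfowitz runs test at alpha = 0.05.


Step 1: Compute median = 23.50; label A = above, B = below.
Labels in order: BBAAAABBBBAAAB  (n_A = 7, n_B = 7)
Step 2: Count runs R = 5.
Step 3: Under H0 (random ordering), E[R] = 2*n_A*n_B/(n_A+n_B) + 1 = 2*7*7/14 + 1 = 8.0000.
        Var[R] = 2*n_A*n_B*(2*n_A*n_B - n_A - n_B) / ((n_A+n_B)^2 * (n_A+n_B-1)) = 8232/2548 = 3.2308.
        SD[R] = 1.7974.
Step 4: Continuity-corrected z = (R + 0.5 - E[R]) / SD[R] = (5 + 0.5 - 8.0000) / 1.7974 = -1.3909.
Step 5: Two-sided p-value via normal approximation = 2*(1 - Phi(|z|)) = 0.164264.
Step 6: alpha = 0.05. fail to reject H0.

R = 5, z = -1.3909, p = 0.164264, fail to reject H0.


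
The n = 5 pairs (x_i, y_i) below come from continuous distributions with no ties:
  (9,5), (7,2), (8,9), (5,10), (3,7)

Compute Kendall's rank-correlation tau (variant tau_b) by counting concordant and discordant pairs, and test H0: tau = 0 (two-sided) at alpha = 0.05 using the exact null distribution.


Step 1: Enumerate the 10 unordered pairs (i,j) with i<j and classify each by sign(x_j-x_i) * sign(y_j-y_i).
  (1,2):dx=-2,dy=-3->C; (1,3):dx=-1,dy=+4->D; (1,4):dx=-4,dy=+5->D; (1,5):dx=-6,dy=+2->D
  (2,3):dx=+1,dy=+7->C; (2,4):dx=-2,dy=+8->D; (2,5):dx=-4,dy=+5->D; (3,4):dx=-3,dy=+1->D
  (3,5):dx=-5,dy=-2->C; (4,5):dx=-2,dy=-3->C
Step 2: C = 4, D = 6, total pairs = 10.
Step 3: tau = (C - D)/(n(n-1)/2) = (4 - 6)/10 = -0.200000.
Step 4: Exact two-sided p-value (enumerate n! = 120 permutations of y under H0): p = 0.816667.
Step 5: alpha = 0.05. fail to reject H0.

tau_b = -0.2000 (C=4, D=6), p = 0.816667, fail to reject H0.


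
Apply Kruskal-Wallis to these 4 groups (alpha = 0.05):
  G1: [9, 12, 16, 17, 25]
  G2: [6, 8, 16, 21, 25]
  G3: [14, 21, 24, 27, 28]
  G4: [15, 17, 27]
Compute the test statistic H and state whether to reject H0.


Step 1: Combine all N = 18 observations and assign midranks.
sorted (value, group, rank): (6,G2,1), (8,G2,2), (9,G1,3), (12,G1,4), (14,G3,5), (15,G4,6), (16,G1,7.5), (16,G2,7.5), (17,G1,9.5), (17,G4,9.5), (21,G2,11.5), (21,G3,11.5), (24,G3,13), (25,G1,14.5), (25,G2,14.5), (27,G3,16.5), (27,G4,16.5), (28,G3,18)
Step 2: Sum ranks within each group.
R_1 = 38.5 (n_1 = 5)
R_2 = 36.5 (n_2 = 5)
R_3 = 64 (n_3 = 5)
R_4 = 32 (n_4 = 3)
Step 3: H = 12/(N(N+1)) * sum(R_i^2/n_i) - 3(N+1)
     = 12/(18*19) * (38.5^2/5 + 36.5^2/5 + 64^2/5 + 32^2/3) - 3*19
     = 0.035088 * 1723.43 - 57
     = 3.471345.
Step 4: Ties present; correction factor C = 1 - 30/(18^3 - 18) = 0.994840. Corrected H = 3.471345 / 0.994840 = 3.489350.
Step 5: Under H0, H ~ chi^2(3); p-value = 0.322146.
Step 6: alpha = 0.05. fail to reject H0.

H = 3.4893, df = 3, p = 0.322146, fail to reject H0.


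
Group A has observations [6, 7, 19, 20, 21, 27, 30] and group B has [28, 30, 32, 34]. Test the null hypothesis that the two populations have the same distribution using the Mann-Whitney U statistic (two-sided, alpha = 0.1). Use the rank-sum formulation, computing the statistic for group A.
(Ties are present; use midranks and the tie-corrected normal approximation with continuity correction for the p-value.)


Step 1: Combine and sort all 11 observations; assign midranks.
sorted (value, group): (6,X), (7,X), (19,X), (20,X), (21,X), (27,X), (28,Y), (30,X), (30,Y), (32,Y), (34,Y)
ranks: 6->1, 7->2, 19->3, 20->4, 21->5, 27->6, 28->7, 30->8.5, 30->8.5, 32->10, 34->11
Step 2: Rank sum for X: R1 = 1 + 2 + 3 + 4 + 5 + 6 + 8.5 = 29.5.
Step 3: U_X = R1 - n1(n1+1)/2 = 29.5 - 7*8/2 = 29.5 - 28 = 1.5.
       U_Y = n1*n2 - U_X = 28 - 1.5 = 26.5.
Step 4: Ties are present, so use the tie-corrected normal approximation (with continuity correction) for the p-value.
Step 5: p-value = 0.023029; compare to alpha = 0.1. reject H0.

U_X = 1.5, p = 0.023029, reject H0 at alpha = 0.1.


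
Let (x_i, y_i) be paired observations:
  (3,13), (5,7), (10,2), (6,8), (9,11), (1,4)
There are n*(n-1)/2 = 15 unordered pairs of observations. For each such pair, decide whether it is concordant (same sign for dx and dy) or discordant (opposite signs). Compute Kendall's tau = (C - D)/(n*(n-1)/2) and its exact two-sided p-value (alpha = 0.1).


Step 1: Enumerate the 15 unordered pairs (i,j) with i<j and classify each by sign(x_j-x_i) * sign(y_j-y_i).
  (1,2):dx=+2,dy=-6->D; (1,3):dx=+7,dy=-11->D; (1,4):dx=+3,dy=-5->D; (1,5):dx=+6,dy=-2->D
  (1,6):dx=-2,dy=-9->C; (2,3):dx=+5,dy=-5->D; (2,4):dx=+1,dy=+1->C; (2,5):dx=+4,dy=+4->C
  (2,6):dx=-4,dy=-3->C; (3,4):dx=-4,dy=+6->D; (3,5):dx=-1,dy=+9->D; (3,6):dx=-9,dy=+2->D
  (4,5):dx=+3,dy=+3->C; (4,6):dx=-5,dy=-4->C; (5,6):dx=-8,dy=-7->C
Step 2: C = 7, D = 8, total pairs = 15.
Step 3: tau = (C - D)/(n(n-1)/2) = (7 - 8)/15 = -0.066667.
Step 4: Exact two-sided p-value (enumerate n! = 720 permutations of y under H0): p = 1.000000.
Step 5: alpha = 0.1. fail to reject H0.

tau_b = -0.0667 (C=7, D=8), p = 1.000000, fail to reject H0.


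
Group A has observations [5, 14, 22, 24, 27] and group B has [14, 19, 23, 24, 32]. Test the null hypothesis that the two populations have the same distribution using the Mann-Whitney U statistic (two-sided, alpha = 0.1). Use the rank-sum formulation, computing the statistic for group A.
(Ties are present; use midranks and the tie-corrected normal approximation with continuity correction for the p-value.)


Step 1: Combine and sort all 10 observations; assign midranks.
sorted (value, group): (5,X), (14,X), (14,Y), (19,Y), (22,X), (23,Y), (24,X), (24,Y), (27,X), (32,Y)
ranks: 5->1, 14->2.5, 14->2.5, 19->4, 22->5, 23->6, 24->7.5, 24->7.5, 27->9, 32->10
Step 2: Rank sum for X: R1 = 1 + 2.5 + 5 + 7.5 + 9 = 25.
Step 3: U_X = R1 - n1(n1+1)/2 = 25 - 5*6/2 = 25 - 15 = 10.
       U_Y = n1*n2 - U_X = 25 - 10 = 15.
Step 4: Ties are present, so use the tie-corrected normal approximation (with continuity correction) for the p-value.
Step 5: p-value = 0.674236; compare to alpha = 0.1. fail to reject H0.

U_X = 10, p = 0.674236, fail to reject H0 at alpha = 0.1.


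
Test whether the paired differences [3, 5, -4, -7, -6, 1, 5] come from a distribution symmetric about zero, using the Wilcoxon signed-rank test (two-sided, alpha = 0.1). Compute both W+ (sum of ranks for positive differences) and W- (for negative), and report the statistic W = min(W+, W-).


Step 1: Drop any zero differences (none here) and take |d_i|.
|d| = [3, 5, 4, 7, 6, 1, 5]
Step 2: Midrank |d_i| (ties get averaged ranks).
ranks: |3|->2, |5|->4.5, |4|->3, |7|->7, |6|->6, |1|->1, |5|->4.5
Step 3: Attach original signs; sum ranks with positive sign and with negative sign.
W+ = 2 + 4.5 + 1 + 4.5 = 12
W- = 3 + 7 + 6 = 16
(Check: W+ + W- = 28 should equal n(n+1)/2 = 28.)
Step 4: Test statistic W = min(W+, W-) = 12.
Step 5: Ties in |d|, so use the tie-corrected normal approximation.
        E[W] = n(n+1)/4 = 7*8/4 = 14.
        Tie groups: |d|=5 (t=2); sum(t^3 - t) = 6.
        Var[W] = n(n+1)(2n+1)/24 - sum(t^3-t)/48 = 840/24 - 6/48 = 34.875.
        z = (W - E[W]) / sqrt(Var[W]) = (12 - 14) / 5.9055 = -0.3387.
        Two-sided p = 2*Phi(z) = 0.734861.
Step 6: alpha = 0.1. fail to reject H0.

W+ = 12, W- = 16, W = min = 12, p = 0.734861, fail to reject H0.


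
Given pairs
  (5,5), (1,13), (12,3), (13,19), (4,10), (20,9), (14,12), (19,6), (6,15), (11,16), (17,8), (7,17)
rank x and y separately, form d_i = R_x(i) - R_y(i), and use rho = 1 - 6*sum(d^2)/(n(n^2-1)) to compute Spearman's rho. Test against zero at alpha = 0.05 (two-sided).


Step 1: Rank x and y separately (midranks; no ties here).
rank(x): 5->3, 1->1, 12->7, 13->8, 4->2, 20->12, 14->9, 19->11, 6->4, 11->6, 17->10, 7->5
rank(y): 5->2, 13->8, 3->1, 19->12, 10->6, 9->5, 12->7, 6->3, 15->9, 16->10, 8->4, 17->11
Step 2: d_i = R_x(i) - R_y(i); compute d_i^2.
  (3-2)^2=1, (1-8)^2=49, (7-1)^2=36, (8-12)^2=16, (2-6)^2=16, (12-5)^2=49, (9-7)^2=4, (11-3)^2=64, (4-9)^2=25, (6-10)^2=16, (10-4)^2=36, (5-11)^2=36
sum(d^2) = 348.
Step 3: rho = 1 - 6*348 / (12*(12^2 - 1)) = 1 - 2088/1716 = -0.216783.
Step 4: Under H0, t = rho * sqrt((n-2)/(1-rho^2)) = -0.7022 ~ t(10).
Step 5: Two-sided p-value from the t-distribution with 10 df = 0.498556.
Step 6: alpha = 0.05. fail to reject H0.

rho = -0.2168, p = 0.498556, fail to reject H0 at alpha = 0.05.


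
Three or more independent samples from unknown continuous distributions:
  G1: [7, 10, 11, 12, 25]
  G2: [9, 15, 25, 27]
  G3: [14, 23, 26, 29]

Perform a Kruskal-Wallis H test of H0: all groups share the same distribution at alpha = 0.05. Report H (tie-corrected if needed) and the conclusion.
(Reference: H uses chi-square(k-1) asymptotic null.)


Step 1: Combine all N = 13 observations and assign midranks.
sorted (value, group, rank): (7,G1,1), (9,G2,2), (10,G1,3), (11,G1,4), (12,G1,5), (14,G3,6), (15,G2,7), (23,G3,8), (25,G1,9.5), (25,G2,9.5), (26,G3,11), (27,G2,12), (29,G3,13)
Step 2: Sum ranks within each group.
R_1 = 22.5 (n_1 = 5)
R_2 = 30.5 (n_2 = 4)
R_3 = 38 (n_3 = 4)
Step 3: H = 12/(N(N+1)) * sum(R_i^2/n_i) - 3(N+1)
     = 12/(13*14) * (22.5^2/5 + 30.5^2/4 + 38^2/4) - 3*14
     = 0.065934 * 694.812 - 42
     = 3.811813.
Step 4: Ties present; correction factor C = 1 - 6/(13^3 - 13) = 0.997253. Corrected H = 3.811813 / 0.997253 = 3.822314.
Step 5: Under H0, H ~ chi^2(2); p-value = 0.147909.
Step 6: alpha = 0.05. fail to reject H0.

H = 3.8223, df = 2, p = 0.147909, fail to reject H0.


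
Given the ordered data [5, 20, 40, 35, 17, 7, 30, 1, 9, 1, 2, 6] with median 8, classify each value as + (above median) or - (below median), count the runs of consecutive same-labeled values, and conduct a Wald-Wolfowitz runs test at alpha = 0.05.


Step 1: Compute median = 8; label A = above, B = below.
Labels in order: BAAAABABABBB  (n_A = 6, n_B = 6)
Step 2: Count runs R = 7.
Step 3: Under H0 (random ordering), E[R] = 2*n_A*n_B/(n_A+n_B) + 1 = 2*6*6/12 + 1 = 7.0000.
        Var[R] = 2*n_A*n_B*(2*n_A*n_B - n_A - n_B) / ((n_A+n_B)^2 * (n_A+n_B-1)) = 4320/1584 = 2.7273.
        SD[R] = 1.6514.
Step 4: R = E[R], so z = 0 with no continuity correction.
Step 5: Two-sided p-value via normal approximation = 2*(1 - Phi(|z|)) = 1.000000.
Step 6: alpha = 0.05. fail to reject H0.

R = 7, z = 0.0000, p = 1.000000, fail to reject H0.


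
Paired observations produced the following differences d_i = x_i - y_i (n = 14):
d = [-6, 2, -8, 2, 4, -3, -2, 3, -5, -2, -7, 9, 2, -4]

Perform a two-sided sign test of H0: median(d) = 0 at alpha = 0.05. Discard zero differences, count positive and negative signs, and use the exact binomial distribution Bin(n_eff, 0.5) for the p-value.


Step 1: Discard zero differences. Original n = 14; n_eff = number of nonzero differences = 14.
Nonzero differences (with sign): -6, +2, -8, +2, +4, -3, -2, +3, -5, -2, -7, +9, +2, -4
Step 2: Count signs: positive = 6, negative = 8.
Step 3: Under H0: P(positive) = 0.5, so the number of positives S ~ Bin(14, 0.5).
Step 4: Two-sided exact p-value = sum of Bin(14,0.5) probabilities at or below the observed probability = 0.790527.
Step 5: alpha = 0.05. fail to reject H0.

n_eff = 14, pos = 6, neg = 8, p = 0.790527, fail to reject H0.


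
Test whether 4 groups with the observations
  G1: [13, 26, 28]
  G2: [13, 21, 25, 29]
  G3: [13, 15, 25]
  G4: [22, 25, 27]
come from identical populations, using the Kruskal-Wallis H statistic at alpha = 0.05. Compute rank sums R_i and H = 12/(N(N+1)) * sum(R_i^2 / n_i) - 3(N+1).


Step 1: Combine all N = 13 observations and assign midranks.
sorted (value, group, rank): (13,G1,2), (13,G2,2), (13,G3,2), (15,G3,4), (21,G2,5), (22,G4,6), (25,G2,8), (25,G3,8), (25,G4,8), (26,G1,10), (27,G4,11), (28,G1,12), (29,G2,13)
Step 2: Sum ranks within each group.
R_1 = 24 (n_1 = 3)
R_2 = 28 (n_2 = 4)
R_3 = 14 (n_3 = 3)
R_4 = 25 (n_4 = 3)
Step 3: H = 12/(N(N+1)) * sum(R_i^2/n_i) - 3(N+1)
     = 12/(13*14) * (24^2/3 + 28^2/4 + 14^2/3 + 25^2/3) - 3*14
     = 0.065934 * 661.667 - 42
     = 1.626374.
Step 4: Ties present; correction factor C = 1 - 48/(13^3 - 13) = 0.978022. Corrected H = 1.626374 / 0.978022 = 1.662921.
Step 5: Under H0, H ~ chi^2(3); p-value = 0.645208.
Step 6: alpha = 0.05. fail to reject H0.

H = 1.6629, df = 3, p = 0.645208, fail to reject H0.


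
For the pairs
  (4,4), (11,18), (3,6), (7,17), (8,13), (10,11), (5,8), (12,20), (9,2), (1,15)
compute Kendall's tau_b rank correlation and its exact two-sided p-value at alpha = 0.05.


Step 1: Enumerate the 45 unordered pairs (i,j) with i<j and classify each by sign(x_j-x_i) * sign(y_j-y_i).
  (1,2):dx=+7,dy=+14->C; (1,3):dx=-1,dy=+2->D; (1,4):dx=+3,dy=+13->C; (1,5):dx=+4,dy=+9->C
  (1,6):dx=+6,dy=+7->C; (1,7):dx=+1,dy=+4->C; (1,8):dx=+8,dy=+16->C; (1,9):dx=+5,dy=-2->D
  (1,10):dx=-3,dy=+11->D; (2,3):dx=-8,dy=-12->C; (2,4):dx=-4,dy=-1->C; (2,5):dx=-3,dy=-5->C
  (2,6):dx=-1,dy=-7->C; (2,7):dx=-6,dy=-10->C; (2,8):dx=+1,dy=+2->C; (2,9):dx=-2,dy=-16->C
  (2,10):dx=-10,dy=-3->C; (3,4):dx=+4,dy=+11->C; (3,5):dx=+5,dy=+7->C; (3,6):dx=+7,dy=+5->C
  (3,7):dx=+2,dy=+2->C; (3,8):dx=+9,dy=+14->C; (3,9):dx=+6,dy=-4->D; (3,10):dx=-2,dy=+9->D
  (4,5):dx=+1,dy=-4->D; (4,6):dx=+3,dy=-6->D; (4,7):dx=-2,dy=-9->C; (4,8):dx=+5,dy=+3->C
  (4,9):dx=+2,dy=-15->D; (4,10):dx=-6,dy=-2->C; (5,6):dx=+2,dy=-2->D; (5,7):dx=-3,dy=-5->C
  (5,8):dx=+4,dy=+7->C; (5,9):dx=+1,dy=-11->D; (5,10):dx=-7,dy=+2->D; (6,7):dx=-5,dy=-3->C
  (6,8):dx=+2,dy=+9->C; (6,9):dx=-1,dy=-9->C; (6,10):dx=-9,dy=+4->D; (7,8):dx=+7,dy=+12->C
  (7,9):dx=+4,dy=-6->D; (7,10):dx=-4,dy=+7->D; (8,9):dx=-3,dy=-18->C; (8,10):dx=-11,dy=-5->C
  (9,10):dx=-8,dy=+13->D
Step 2: C = 30, D = 15, total pairs = 45.
Step 3: tau = (C - D)/(n(n-1)/2) = (30 - 15)/45 = 0.333333.
Step 4: Exact two-sided p-value (enumerate n! = 3628800 permutations of y under H0): p = 0.216373.
Step 5: alpha = 0.05. fail to reject H0.

tau_b = 0.3333 (C=30, D=15), p = 0.216373, fail to reject H0.


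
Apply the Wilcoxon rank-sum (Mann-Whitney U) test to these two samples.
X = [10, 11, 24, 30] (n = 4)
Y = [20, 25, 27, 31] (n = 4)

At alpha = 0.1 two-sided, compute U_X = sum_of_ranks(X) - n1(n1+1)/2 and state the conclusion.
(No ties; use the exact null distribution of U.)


Step 1: Combine and sort all 8 observations; assign midranks.
sorted (value, group): (10,X), (11,X), (20,Y), (24,X), (25,Y), (27,Y), (30,X), (31,Y)
ranks: 10->1, 11->2, 20->3, 24->4, 25->5, 27->6, 30->7, 31->8
Step 2: Rank sum for X: R1 = 1 + 2 + 4 + 7 = 14.
Step 3: U_X = R1 - n1(n1+1)/2 = 14 - 4*5/2 = 14 - 10 = 4.
       U_Y = n1*n2 - U_X = 16 - 4 = 12.
Step 4: No ties, so the exact null distribution of U (based on enumerating the C(8,4) = 70 equally likely rank assignments) gives the two-sided p-value.
Step 5: p-value = 0.342857; compare to alpha = 0.1. fail to reject H0.

U_X = 4, p = 0.342857, fail to reject H0 at alpha = 0.1.


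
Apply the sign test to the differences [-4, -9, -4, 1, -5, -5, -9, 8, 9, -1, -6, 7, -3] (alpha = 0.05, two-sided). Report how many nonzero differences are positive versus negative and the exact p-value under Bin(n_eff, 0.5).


Step 1: Discard zero differences. Original n = 13; n_eff = number of nonzero differences = 13.
Nonzero differences (with sign): -4, -9, -4, +1, -5, -5, -9, +8, +9, -1, -6, +7, -3
Step 2: Count signs: positive = 4, negative = 9.
Step 3: Under H0: P(positive) = 0.5, so the number of positives S ~ Bin(13, 0.5).
Step 4: Two-sided exact p-value = sum of Bin(13,0.5) probabilities at or below the observed probability = 0.266846.
Step 5: alpha = 0.05. fail to reject H0.

n_eff = 13, pos = 4, neg = 9, p = 0.266846, fail to reject H0.


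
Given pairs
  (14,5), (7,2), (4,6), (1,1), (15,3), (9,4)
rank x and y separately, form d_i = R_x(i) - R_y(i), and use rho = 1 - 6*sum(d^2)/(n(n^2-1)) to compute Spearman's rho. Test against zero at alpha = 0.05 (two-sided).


Step 1: Rank x and y separately (midranks; no ties here).
rank(x): 14->5, 7->3, 4->2, 1->1, 15->6, 9->4
rank(y): 5->5, 2->2, 6->6, 1->1, 3->3, 4->4
Step 2: d_i = R_x(i) - R_y(i); compute d_i^2.
  (5-5)^2=0, (3-2)^2=1, (2-6)^2=16, (1-1)^2=0, (6-3)^2=9, (4-4)^2=0
sum(d^2) = 26.
Step 3: rho = 1 - 6*26 / (6*(6^2 - 1)) = 1 - 156/210 = 0.257143.
Step 4: Under H0, t = rho * sqrt((n-2)/(1-rho^2)) = 0.5322 ~ t(4).
Step 5: Two-sided p-value from the t-distribution with 4 df = 0.622787.
Step 6: alpha = 0.05. fail to reject H0.

rho = 0.2571, p = 0.622787, fail to reject H0 at alpha = 0.05.


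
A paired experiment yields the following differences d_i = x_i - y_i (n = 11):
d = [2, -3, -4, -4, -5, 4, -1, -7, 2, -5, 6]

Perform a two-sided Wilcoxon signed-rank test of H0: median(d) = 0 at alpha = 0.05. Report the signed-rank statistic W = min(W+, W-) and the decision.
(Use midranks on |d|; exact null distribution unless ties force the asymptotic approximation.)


Step 1: Drop any zero differences (none here) and take |d_i|.
|d| = [2, 3, 4, 4, 5, 4, 1, 7, 2, 5, 6]
Step 2: Midrank |d_i| (ties get averaged ranks).
ranks: |2|->2.5, |3|->4, |4|->6, |4|->6, |5|->8.5, |4|->6, |1|->1, |7|->11, |2|->2.5, |5|->8.5, |6|->10
Step 3: Attach original signs; sum ranks with positive sign and with negative sign.
W+ = 2.5 + 6 + 2.5 + 10 = 21
W- = 4 + 6 + 6 + 8.5 + 1 + 11 + 8.5 = 45
(Check: W+ + W- = 66 should equal n(n+1)/2 = 66.)
Step 4: Test statistic W = min(W+, W-) = 21.
Step 5: Ties in |d|, so use the tie-corrected normal approximation.
        E[W] = n(n+1)/4 = 11*12/4 = 33.
        Tie groups: |d|=2 (t=2), |d|=4 (t=3), |d|=5 (t=2); sum(t^3 - t) = 36.
        Var[W] = n(n+1)(2n+1)/24 - sum(t^3-t)/48 = 3036/24 - 36/48 = 125.75.
        z = (W - E[W]) / sqrt(Var[W]) = (21 - 33) / 11.2138 = -1.0701.
        Two-sided p = 2*Phi(z) = 0.284571.
Step 6: alpha = 0.05. fail to reject H0.

W+ = 21, W- = 45, W = min = 21, p = 0.284571, fail to reject H0.


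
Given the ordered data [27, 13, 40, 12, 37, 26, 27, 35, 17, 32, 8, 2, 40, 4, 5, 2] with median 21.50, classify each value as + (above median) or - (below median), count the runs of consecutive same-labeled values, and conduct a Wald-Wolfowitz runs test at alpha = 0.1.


Step 1: Compute median = 21.50; label A = above, B = below.
Labels in order: ABABAAAABABBABBB  (n_A = 8, n_B = 8)
Step 2: Count runs R = 10.
Step 3: Under H0 (random ordering), E[R] = 2*n_A*n_B/(n_A+n_B) + 1 = 2*8*8/16 + 1 = 9.0000.
        Var[R] = 2*n_A*n_B*(2*n_A*n_B - n_A - n_B) / ((n_A+n_B)^2 * (n_A+n_B-1)) = 14336/3840 = 3.7333.
        SD[R] = 1.9322.
Step 4: Continuity-corrected z = (R - 0.5 - E[R]) / SD[R] = (10 - 0.5 - 9.0000) / 1.9322 = 0.2588.
Step 5: Two-sided p-value via normal approximation = 2*(1 - Phi(|z|)) = 0.795809.
Step 6: alpha = 0.1. fail to reject H0.

R = 10, z = 0.2588, p = 0.795809, fail to reject H0.


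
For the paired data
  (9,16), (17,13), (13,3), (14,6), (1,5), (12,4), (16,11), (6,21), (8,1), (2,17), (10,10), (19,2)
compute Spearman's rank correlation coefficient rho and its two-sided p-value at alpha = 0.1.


Step 1: Rank x and y separately (midranks; no ties here).
rank(x): 9->5, 17->11, 13->8, 14->9, 1->1, 12->7, 16->10, 6->3, 8->4, 2->2, 10->6, 19->12
rank(y): 16->10, 13->9, 3->3, 6->6, 5->5, 4->4, 11->8, 21->12, 1->1, 17->11, 10->7, 2->2
Step 2: d_i = R_x(i) - R_y(i); compute d_i^2.
  (5-10)^2=25, (11-9)^2=4, (8-3)^2=25, (9-6)^2=9, (1-5)^2=16, (7-4)^2=9, (10-8)^2=4, (3-12)^2=81, (4-1)^2=9, (2-11)^2=81, (6-7)^2=1, (12-2)^2=100
sum(d^2) = 364.
Step 3: rho = 1 - 6*364 / (12*(12^2 - 1)) = 1 - 2184/1716 = -0.272727.
Step 4: Under H0, t = rho * sqrt((n-2)/(1-rho^2)) = -0.8964 ~ t(10).
Step 5: Two-sided p-value from the t-distribution with 10 df = 0.391097.
Step 6: alpha = 0.1. fail to reject H0.

rho = -0.2727, p = 0.391097, fail to reject H0 at alpha = 0.1.


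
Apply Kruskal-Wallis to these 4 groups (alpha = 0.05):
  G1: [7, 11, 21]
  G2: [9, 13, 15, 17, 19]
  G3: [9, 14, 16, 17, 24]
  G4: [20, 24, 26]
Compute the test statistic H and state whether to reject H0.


Step 1: Combine all N = 16 observations and assign midranks.
sorted (value, group, rank): (7,G1,1), (9,G2,2.5), (9,G3,2.5), (11,G1,4), (13,G2,5), (14,G3,6), (15,G2,7), (16,G3,8), (17,G2,9.5), (17,G3,9.5), (19,G2,11), (20,G4,12), (21,G1,13), (24,G3,14.5), (24,G4,14.5), (26,G4,16)
Step 2: Sum ranks within each group.
R_1 = 18 (n_1 = 3)
R_2 = 35 (n_2 = 5)
R_3 = 40.5 (n_3 = 5)
R_4 = 42.5 (n_4 = 3)
Step 3: H = 12/(N(N+1)) * sum(R_i^2/n_i) - 3(N+1)
     = 12/(16*17) * (18^2/3 + 35^2/5 + 40.5^2/5 + 42.5^2/3) - 3*17
     = 0.044118 * 1283.13 - 51
     = 5.608824.
Step 4: Ties present; correction factor C = 1 - 18/(16^3 - 16) = 0.995588. Corrected H = 5.608824 / 0.995588 = 5.633678.
Step 5: Under H0, H ~ chi^2(3); p-value = 0.130858.
Step 6: alpha = 0.05. fail to reject H0.

H = 5.6337, df = 3, p = 0.130858, fail to reject H0.


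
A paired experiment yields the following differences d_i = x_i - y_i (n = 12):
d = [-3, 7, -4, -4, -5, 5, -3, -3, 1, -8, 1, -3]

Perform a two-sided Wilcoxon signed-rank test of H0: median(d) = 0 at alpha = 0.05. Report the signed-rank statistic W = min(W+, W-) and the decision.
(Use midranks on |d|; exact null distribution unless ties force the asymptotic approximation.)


Step 1: Drop any zero differences (none here) and take |d_i|.
|d| = [3, 7, 4, 4, 5, 5, 3, 3, 1, 8, 1, 3]
Step 2: Midrank |d_i| (ties get averaged ranks).
ranks: |3|->4.5, |7|->11, |4|->7.5, |4|->7.5, |5|->9.5, |5|->9.5, |3|->4.5, |3|->4.5, |1|->1.5, |8|->12, |1|->1.5, |3|->4.5
Step 3: Attach original signs; sum ranks with positive sign and with negative sign.
W+ = 11 + 9.5 + 1.5 + 1.5 = 23.5
W- = 4.5 + 7.5 + 7.5 + 9.5 + 4.5 + 4.5 + 12 + 4.5 = 54.5
(Check: W+ + W- = 78 should equal n(n+1)/2 = 78.)
Step 4: Test statistic W = min(W+, W-) = 23.5.
Step 5: Ties in |d|, so use the tie-corrected normal approximation.
        E[W] = n(n+1)/4 = 12*13/4 = 39.
        Tie groups: |d|=1 (t=2), |d|=3 (t=4), |d|=4 (t=2), |d|=5 (t=2); sum(t^3 - t) = 78.
        Var[W] = n(n+1)(2n+1)/24 - sum(t^3-t)/48 = 3900/24 - 78/48 = 160.875.
        z = (W - E[W]) / sqrt(Var[W]) = (23.5 - 39) / 12.6837 = -1.2220.
        Two-sided p = 2*Phi(z) = 0.221690.
Step 6: alpha = 0.05. fail to reject H0.

W+ = 23.5, W- = 54.5, W = min = 23.5, p = 0.221690, fail to reject H0.


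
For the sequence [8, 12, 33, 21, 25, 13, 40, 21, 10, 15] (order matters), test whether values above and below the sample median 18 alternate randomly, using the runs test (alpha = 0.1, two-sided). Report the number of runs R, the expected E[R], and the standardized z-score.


Step 1: Compute median = 18; label A = above, B = below.
Labels in order: BBAAABAABB  (n_A = 5, n_B = 5)
Step 2: Count runs R = 5.
Step 3: Under H0 (random ordering), E[R] = 2*n_A*n_B/(n_A+n_B) + 1 = 2*5*5/10 + 1 = 6.0000.
        Var[R] = 2*n_A*n_B*(2*n_A*n_B - n_A - n_B) / ((n_A+n_B)^2 * (n_A+n_B-1)) = 2000/900 = 2.2222.
        SD[R] = 1.4907.
Step 4: Continuity-corrected z = (R + 0.5 - E[R]) / SD[R] = (5 + 0.5 - 6.0000) / 1.4907 = -0.3354.
Step 5: Two-sided p-value via normal approximation = 2*(1 - Phi(|z|)) = 0.737316.
Step 6: alpha = 0.1. fail to reject H0.

R = 5, z = -0.3354, p = 0.737316, fail to reject H0.


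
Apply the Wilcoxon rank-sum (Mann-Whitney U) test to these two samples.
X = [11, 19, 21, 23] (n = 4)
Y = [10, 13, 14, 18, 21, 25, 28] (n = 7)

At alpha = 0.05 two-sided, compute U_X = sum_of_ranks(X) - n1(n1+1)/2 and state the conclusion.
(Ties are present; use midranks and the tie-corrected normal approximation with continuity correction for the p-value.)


Step 1: Combine and sort all 11 observations; assign midranks.
sorted (value, group): (10,Y), (11,X), (13,Y), (14,Y), (18,Y), (19,X), (21,X), (21,Y), (23,X), (25,Y), (28,Y)
ranks: 10->1, 11->2, 13->3, 14->4, 18->5, 19->6, 21->7.5, 21->7.5, 23->9, 25->10, 28->11
Step 2: Rank sum for X: R1 = 2 + 6 + 7.5 + 9 = 24.5.
Step 3: U_X = R1 - n1(n1+1)/2 = 24.5 - 4*5/2 = 24.5 - 10 = 14.5.
       U_Y = n1*n2 - U_X = 28 - 14.5 = 13.5.
Step 4: Ties are present, so use the tie-corrected normal approximation (with continuity correction) for the p-value.
Step 5: p-value = 1.000000; compare to alpha = 0.05. fail to reject H0.

U_X = 14.5, p = 1.000000, fail to reject H0 at alpha = 0.05.


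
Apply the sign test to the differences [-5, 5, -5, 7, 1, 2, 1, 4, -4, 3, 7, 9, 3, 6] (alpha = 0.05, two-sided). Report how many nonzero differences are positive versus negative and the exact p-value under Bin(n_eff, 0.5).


Step 1: Discard zero differences. Original n = 14; n_eff = number of nonzero differences = 14.
Nonzero differences (with sign): -5, +5, -5, +7, +1, +2, +1, +4, -4, +3, +7, +9, +3, +6
Step 2: Count signs: positive = 11, negative = 3.
Step 3: Under H0: P(positive) = 0.5, so the number of positives S ~ Bin(14, 0.5).
Step 4: Two-sided exact p-value = sum of Bin(14,0.5) probabilities at or below the observed probability = 0.057373.
Step 5: alpha = 0.05. fail to reject H0.

n_eff = 14, pos = 11, neg = 3, p = 0.057373, fail to reject H0.


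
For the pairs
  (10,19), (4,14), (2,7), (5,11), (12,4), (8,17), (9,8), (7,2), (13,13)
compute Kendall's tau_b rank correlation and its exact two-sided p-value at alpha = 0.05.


Step 1: Enumerate the 36 unordered pairs (i,j) with i<j and classify each by sign(x_j-x_i) * sign(y_j-y_i).
  (1,2):dx=-6,dy=-5->C; (1,3):dx=-8,dy=-12->C; (1,4):dx=-5,dy=-8->C; (1,5):dx=+2,dy=-15->D
  (1,6):dx=-2,dy=-2->C; (1,7):dx=-1,dy=-11->C; (1,8):dx=-3,dy=-17->C; (1,9):dx=+3,dy=-6->D
  (2,3):dx=-2,dy=-7->C; (2,4):dx=+1,dy=-3->D; (2,5):dx=+8,dy=-10->D; (2,6):dx=+4,dy=+3->C
  (2,7):dx=+5,dy=-6->D; (2,8):dx=+3,dy=-12->D; (2,9):dx=+9,dy=-1->D; (3,4):dx=+3,dy=+4->C
  (3,5):dx=+10,dy=-3->D; (3,6):dx=+6,dy=+10->C; (3,7):dx=+7,dy=+1->C; (3,8):dx=+5,dy=-5->D
  (3,9):dx=+11,dy=+6->C; (4,5):dx=+7,dy=-7->D; (4,6):dx=+3,dy=+6->C; (4,7):dx=+4,dy=-3->D
  (4,8):dx=+2,dy=-9->D; (4,9):dx=+8,dy=+2->C; (5,6):dx=-4,dy=+13->D; (5,7):dx=-3,dy=+4->D
  (5,8):dx=-5,dy=-2->C; (5,9):dx=+1,dy=+9->C; (6,7):dx=+1,dy=-9->D; (6,8):dx=-1,dy=-15->C
  (6,9):dx=+5,dy=-4->D; (7,8):dx=-2,dy=-6->C; (7,9):dx=+4,dy=+5->C; (8,9):dx=+6,dy=+11->C
Step 2: C = 20, D = 16, total pairs = 36.
Step 3: tau = (C - D)/(n(n-1)/2) = (20 - 16)/36 = 0.111111.
Step 4: Exact two-sided p-value (enumerate n! = 362880 permutations of y under H0): p = 0.761414.
Step 5: alpha = 0.05. fail to reject H0.

tau_b = 0.1111 (C=20, D=16), p = 0.761414, fail to reject H0.


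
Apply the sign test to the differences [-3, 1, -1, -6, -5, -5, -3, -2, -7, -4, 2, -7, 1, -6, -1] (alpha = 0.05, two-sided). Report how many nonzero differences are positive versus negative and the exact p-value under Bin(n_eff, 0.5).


Step 1: Discard zero differences. Original n = 15; n_eff = number of nonzero differences = 15.
Nonzero differences (with sign): -3, +1, -1, -6, -5, -5, -3, -2, -7, -4, +2, -7, +1, -6, -1
Step 2: Count signs: positive = 3, negative = 12.
Step 3: Under H0: P(positive) = 0.5, so the number of positives S ~ Bin(15, 0.5).
Step 4: Two-sided exact p-value = sum of Bin(15,0.5) probabilities at or below the observed probability = 0.035156.
Step 5: alpha = 0.05. reject H0.

n_eff = 15, pos = 3, neg = 12, p = 0.035156, reject H0.


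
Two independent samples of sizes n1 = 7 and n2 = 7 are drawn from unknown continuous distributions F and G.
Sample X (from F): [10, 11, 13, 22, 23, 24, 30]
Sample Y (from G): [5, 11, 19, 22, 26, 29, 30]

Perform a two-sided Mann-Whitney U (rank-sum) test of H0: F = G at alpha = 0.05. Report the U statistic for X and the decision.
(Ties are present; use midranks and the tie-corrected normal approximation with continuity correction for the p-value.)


Step 1: Combine and sort all 14 observations; assign midranks.
sorted (value, group): (5,Y), (10,X), (11,X), (11,Y), (13,X), (19,Y), (22,X), (22,Y), (23,X), (24,X), (26,Y), (29,Y), (30,X), (30,Y)
ranks: 5->1, 10->2, 11->3.5, 11->3.5, 13->5, 19->6, 22->7.5, 22->7.5, 23->9, 24->10, 26->11, 29->12, 30->13.5, 30->13.5
Step 2: Rank sum for X: R1 = 2 + 3.5 + 5 + 7.5 + 9 + 10 + 13.5 = 50.5.
Step 3: U_X = R1 - n1(n1+1)/2 = 50.5 - 7*8/2 = 50.5 - 28 = 22.5.
       U_Y = n1*n2 - U_X = 49 - 22.5 = 26.5.
Step 4: Ties are present, so use the tie-corrected normal approximation (with continuity correction) for the p-value.
Step 5: p-value = 0.847509; compare to alpha = 0.05. fail to reject H0.

U_X = 22.5, p = 0.847509, fail to reject H0 at alpha = 0.05.


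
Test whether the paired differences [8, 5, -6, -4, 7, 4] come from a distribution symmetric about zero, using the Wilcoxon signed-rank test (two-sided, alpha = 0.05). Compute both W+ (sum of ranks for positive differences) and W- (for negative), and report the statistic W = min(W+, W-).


Step 1: Drop any zero differences (none here) and take |d_i|.
|d| = [8, 5, 6, 4, 7, 4]
Step 2: Midrank |d_i| (ties get averaged ranks).
ranks: |8|->6, |5|->3, |6|->4, |4|->1.5, |7|->5, |4|->1.5
Step 3: Attach original signs; sum ranks with positive sign and with negative sign.
W+ = 6 + 3 + 5 + 1.5 = 15.5
W- = 4 + 1.5 = 5.5
(Check: W+ + W- = 21 should equal n(n+1)/2 = 21.)
Step 4: Test statistic W = min(W+, W-) = 5.5.
Step 5: Ties in |d|, so use the tie-corrected normal approximation.
        E[W] = n(n+1)/4 = 6*7/4 = 10.5.
        Tie groups: |d|=4 (t=2); sum(t^3 - t) = 6.
        Var[W] = n(n+1)(2n+1)/24 - sum(t^3-t)/48 = 546/24 - 6/48 = 22.625.
        z = (W - E[W]) / sqrt(Var[W]) = (5.5 - 10.5) / 4.7566 = -1.0512.
        Two-sided p = 2*Phi(z) = 0.293177.
Step 6: alpha = 0.05. fail to reject H0.

W+ = 15.5, W- = 5.5, W = min = 5.5, p = 0.293177, fail to reject H0.
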